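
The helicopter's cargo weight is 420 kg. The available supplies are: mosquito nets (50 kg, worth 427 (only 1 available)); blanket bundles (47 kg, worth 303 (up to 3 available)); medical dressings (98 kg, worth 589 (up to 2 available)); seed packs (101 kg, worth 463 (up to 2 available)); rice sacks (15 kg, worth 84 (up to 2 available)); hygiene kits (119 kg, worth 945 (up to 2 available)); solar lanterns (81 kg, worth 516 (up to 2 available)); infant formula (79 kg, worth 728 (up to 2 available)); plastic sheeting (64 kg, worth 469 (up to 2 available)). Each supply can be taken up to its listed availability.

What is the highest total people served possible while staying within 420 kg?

3430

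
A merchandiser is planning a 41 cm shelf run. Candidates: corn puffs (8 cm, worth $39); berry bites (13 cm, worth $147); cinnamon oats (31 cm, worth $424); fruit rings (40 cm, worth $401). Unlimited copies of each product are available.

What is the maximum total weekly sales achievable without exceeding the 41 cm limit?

Ranking by ratio (weekly sales/cm): cinnamon oats 13.68, berry bites 11.31, fruit rings 10.03, corn puffs 4.88.
Corn puffs + cinnamon oats uses 39 of the 41 cm and totals 463.
That's the maximum — no swap from here does better than 463.

463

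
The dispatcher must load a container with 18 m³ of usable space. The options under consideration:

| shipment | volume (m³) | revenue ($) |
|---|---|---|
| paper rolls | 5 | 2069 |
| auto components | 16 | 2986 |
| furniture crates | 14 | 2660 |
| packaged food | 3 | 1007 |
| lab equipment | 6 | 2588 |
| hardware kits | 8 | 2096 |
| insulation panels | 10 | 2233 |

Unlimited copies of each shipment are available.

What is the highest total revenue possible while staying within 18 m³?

The ratio ordering already packs tightly: 3×lab equipment, 18 m³, 7764.
Every other selection either busts 18 m³ or fails to beat 7764.

7764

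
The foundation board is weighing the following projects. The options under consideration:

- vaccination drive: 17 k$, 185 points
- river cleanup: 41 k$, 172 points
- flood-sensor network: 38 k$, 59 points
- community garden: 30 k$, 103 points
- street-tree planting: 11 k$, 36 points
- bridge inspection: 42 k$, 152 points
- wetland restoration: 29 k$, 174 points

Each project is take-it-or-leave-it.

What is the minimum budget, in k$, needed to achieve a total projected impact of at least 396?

76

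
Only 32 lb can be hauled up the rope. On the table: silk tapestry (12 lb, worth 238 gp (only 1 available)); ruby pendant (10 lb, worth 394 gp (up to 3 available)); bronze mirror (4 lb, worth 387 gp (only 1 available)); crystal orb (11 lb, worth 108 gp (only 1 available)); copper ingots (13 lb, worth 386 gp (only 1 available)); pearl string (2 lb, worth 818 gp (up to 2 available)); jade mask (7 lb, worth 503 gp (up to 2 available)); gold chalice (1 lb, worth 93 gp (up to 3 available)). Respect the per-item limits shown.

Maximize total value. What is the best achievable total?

Density check — pearl string 409.00, bronze mirror 96.75, gold chalice 93.00, jade mask 71.86 are the best per lb.
Filling by ratio: bronze mirror + 2×pearl string + 2×jade mask + 3×gold chalice for 3308, with 7 lb left unused.
The 3 lb tied up in 3×gold chalice is better spent on ruby pendant — total rises to 3423 (32 lb).
No other feasible combination exceeds 3423.

3423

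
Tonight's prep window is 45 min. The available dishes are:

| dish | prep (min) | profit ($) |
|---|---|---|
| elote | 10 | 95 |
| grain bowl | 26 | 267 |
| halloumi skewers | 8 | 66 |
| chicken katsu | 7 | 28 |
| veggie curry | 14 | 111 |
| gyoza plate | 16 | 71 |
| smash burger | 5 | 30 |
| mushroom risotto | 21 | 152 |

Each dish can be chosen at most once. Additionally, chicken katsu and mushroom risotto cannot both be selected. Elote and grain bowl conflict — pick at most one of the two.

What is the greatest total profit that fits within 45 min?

408

Best packing: grain bowl + veggie curry + smash burger — 45 min, 408 total.
Runner-up grain bowl + veggie curry tops out at 378.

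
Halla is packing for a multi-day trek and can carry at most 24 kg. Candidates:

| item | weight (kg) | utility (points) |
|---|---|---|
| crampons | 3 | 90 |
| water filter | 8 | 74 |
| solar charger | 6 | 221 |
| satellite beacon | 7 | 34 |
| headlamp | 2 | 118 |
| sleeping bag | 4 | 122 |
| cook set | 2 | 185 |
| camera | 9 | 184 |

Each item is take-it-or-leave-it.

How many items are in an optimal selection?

The maximum utility within 24 kg is 830.
solar charger + headlamp + sleeping bag + cook set + camera hits 830 at 23 kg.
Any selection reaching 830 contains exactly 5 items.

5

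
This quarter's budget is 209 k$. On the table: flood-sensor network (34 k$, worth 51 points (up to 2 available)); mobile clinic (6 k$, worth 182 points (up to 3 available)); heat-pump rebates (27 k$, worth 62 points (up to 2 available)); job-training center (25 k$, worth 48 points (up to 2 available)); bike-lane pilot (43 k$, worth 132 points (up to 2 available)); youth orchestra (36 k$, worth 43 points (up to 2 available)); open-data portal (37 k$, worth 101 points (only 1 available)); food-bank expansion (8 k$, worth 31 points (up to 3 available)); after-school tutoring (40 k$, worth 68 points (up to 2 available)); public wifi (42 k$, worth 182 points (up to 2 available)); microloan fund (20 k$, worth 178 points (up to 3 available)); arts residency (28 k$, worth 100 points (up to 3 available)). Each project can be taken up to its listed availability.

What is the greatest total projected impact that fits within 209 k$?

Greedy by ratio would take 3×mobile clinic + 3×food-bank expansion + 2×public wifi + 3×microloan fund: 186 k$ used, total 1537.
Dropping food-bank expansion frees 8 k$; slotting in arts residency (28 k$) lifts the total to 1606 at 206 k$.

1606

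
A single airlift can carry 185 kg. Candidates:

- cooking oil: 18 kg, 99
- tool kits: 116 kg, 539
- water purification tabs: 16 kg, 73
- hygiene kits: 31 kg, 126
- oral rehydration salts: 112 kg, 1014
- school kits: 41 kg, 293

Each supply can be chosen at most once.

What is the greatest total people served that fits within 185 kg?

Filling by ratio: cooking oil + oral rehydration salts + school kits for 1406, with 14 kg left unused.
Replace cooking oil with hygiene kits: the trade gains 27 net, giving 1433 at 184 kg.

1433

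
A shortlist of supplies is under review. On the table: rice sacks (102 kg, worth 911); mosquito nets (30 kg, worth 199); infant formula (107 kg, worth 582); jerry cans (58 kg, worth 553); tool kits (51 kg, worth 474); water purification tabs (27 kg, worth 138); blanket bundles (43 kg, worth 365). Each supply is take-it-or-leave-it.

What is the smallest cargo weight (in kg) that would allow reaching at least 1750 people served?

196

Look for the lowest-cargo combination reaching 1750.
rice sacks + tool kits + blanket bundles: 1750 people served at 196 kg.
No combination under 196 kg hits 1750.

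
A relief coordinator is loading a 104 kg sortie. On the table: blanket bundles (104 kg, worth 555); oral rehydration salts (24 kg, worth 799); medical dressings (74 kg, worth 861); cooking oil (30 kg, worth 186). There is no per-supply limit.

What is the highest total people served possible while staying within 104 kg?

Best packing: 4×oral rehydration salts — 96 kg, 3196 total.
No other feasible combination exceeds 3196.

3196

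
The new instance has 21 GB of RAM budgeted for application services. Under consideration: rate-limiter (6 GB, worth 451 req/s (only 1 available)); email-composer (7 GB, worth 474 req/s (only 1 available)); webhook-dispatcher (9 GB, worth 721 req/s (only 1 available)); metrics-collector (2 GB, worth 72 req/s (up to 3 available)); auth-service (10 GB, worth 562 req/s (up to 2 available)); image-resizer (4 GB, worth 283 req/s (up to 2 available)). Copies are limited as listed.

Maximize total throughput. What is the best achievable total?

1527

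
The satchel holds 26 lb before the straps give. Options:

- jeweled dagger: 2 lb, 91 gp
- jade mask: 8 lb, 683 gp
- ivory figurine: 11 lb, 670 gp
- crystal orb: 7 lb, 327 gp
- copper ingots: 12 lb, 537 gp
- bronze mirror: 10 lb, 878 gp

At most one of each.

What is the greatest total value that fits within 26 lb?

By value per lb: bronze mirror 87.80, jade mask 85.38, ivory figurine 60.91, crystal orb 46.71 lead.
Jade mask + crystal orb + bronze mirror uses 25 of the 26 lb and totals 1888.

1888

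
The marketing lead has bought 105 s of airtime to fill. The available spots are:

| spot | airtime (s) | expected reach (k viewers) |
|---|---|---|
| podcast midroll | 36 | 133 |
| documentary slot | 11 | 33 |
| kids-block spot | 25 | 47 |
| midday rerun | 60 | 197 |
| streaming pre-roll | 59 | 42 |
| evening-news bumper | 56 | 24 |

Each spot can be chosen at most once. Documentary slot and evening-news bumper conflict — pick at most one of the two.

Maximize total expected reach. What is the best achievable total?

330

Best packing: podcast midroll + midday rerun — 96 s, 330 total.
Next best is documentary slot + kids-block spot + midday rerun at 277 (96 s) — short by 53.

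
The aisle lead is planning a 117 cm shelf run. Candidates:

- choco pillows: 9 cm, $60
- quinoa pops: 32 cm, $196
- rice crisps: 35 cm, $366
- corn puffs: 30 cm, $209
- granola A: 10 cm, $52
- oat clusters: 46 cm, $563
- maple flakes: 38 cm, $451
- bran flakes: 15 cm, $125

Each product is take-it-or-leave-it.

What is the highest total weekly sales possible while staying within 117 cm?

1223

By weekly sales per cm: oat clusters 12.24, maple flakes 11.87, rice crisps 10.46 lead.
The ratio heuristic lands on choco pillows + oat clusters + maple flakes + bran flakes (1199) but leaves 9 cm idle.
Replace choco pillows and bran flakes with corn puffs: the trade gains 24 net, giving 1223 at 114 cm.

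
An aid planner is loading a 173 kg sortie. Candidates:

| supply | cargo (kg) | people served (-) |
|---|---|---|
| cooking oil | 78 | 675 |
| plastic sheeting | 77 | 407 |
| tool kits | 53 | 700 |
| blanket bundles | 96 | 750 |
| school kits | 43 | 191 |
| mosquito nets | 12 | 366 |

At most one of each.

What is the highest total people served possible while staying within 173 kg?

1816

Filling by ratio: cooking oil + tool kits + mosquito nets for 1741, with 30 kg left unused.
Dropping cooking oil frees 78 kg; slotting in blanket bundles (96 kg) lifts the total to 1816 at 161 kg.
Every other selection either busts 173 kg or fails to beat 1816.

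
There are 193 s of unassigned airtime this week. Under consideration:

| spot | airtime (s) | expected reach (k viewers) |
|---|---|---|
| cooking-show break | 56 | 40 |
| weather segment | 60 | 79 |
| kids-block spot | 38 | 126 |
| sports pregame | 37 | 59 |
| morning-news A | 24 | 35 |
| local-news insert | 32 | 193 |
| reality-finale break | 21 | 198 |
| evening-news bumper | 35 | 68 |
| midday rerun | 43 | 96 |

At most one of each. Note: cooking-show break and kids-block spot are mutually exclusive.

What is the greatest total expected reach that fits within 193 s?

By expected reach per s: reality-finale break 9.43, local-news insert 6.03, kids-block spot 3.32, midday rerun 2.23 lead.
The ratio ordering already packs tightly: kids-block spot + morning-news A + local-news insert + reality-finale break + evening-news bumper + midday rerun, 193 s, 716.

716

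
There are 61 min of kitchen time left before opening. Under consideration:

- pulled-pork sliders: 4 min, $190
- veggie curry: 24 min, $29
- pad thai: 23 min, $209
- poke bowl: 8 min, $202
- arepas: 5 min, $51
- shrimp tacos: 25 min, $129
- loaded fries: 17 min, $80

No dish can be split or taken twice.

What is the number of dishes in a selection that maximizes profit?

5

Optimal total is 732.
For example pulled-pork sliders + pad thai + poke bowl + arepas + loaded fries achieves it, using 57 min.
All optima have 5 dishes.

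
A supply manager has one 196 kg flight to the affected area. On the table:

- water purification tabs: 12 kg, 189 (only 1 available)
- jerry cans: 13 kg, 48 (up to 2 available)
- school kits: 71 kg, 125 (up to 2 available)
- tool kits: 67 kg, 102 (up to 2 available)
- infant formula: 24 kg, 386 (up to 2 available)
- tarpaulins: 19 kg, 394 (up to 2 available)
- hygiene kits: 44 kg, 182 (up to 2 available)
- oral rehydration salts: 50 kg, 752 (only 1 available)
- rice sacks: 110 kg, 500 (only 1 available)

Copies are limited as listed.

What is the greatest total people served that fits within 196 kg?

2683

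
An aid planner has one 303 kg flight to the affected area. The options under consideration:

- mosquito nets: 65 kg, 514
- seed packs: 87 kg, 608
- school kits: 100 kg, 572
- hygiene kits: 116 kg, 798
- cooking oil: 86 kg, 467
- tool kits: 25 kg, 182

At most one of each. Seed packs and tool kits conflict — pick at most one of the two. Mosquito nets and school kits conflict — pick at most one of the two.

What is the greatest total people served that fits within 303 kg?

1978

Seed packs + school kits + hygiene kits uses 303 of the 303 kg and totals 1978.
No other feasible combination exceeds 1978.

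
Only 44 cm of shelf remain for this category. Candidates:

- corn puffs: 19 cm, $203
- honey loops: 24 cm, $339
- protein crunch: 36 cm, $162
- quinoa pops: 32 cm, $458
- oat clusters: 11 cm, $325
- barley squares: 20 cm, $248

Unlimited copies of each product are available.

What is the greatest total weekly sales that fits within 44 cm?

The ratio ordering already packs tightly: 4×oat clusters, 44 cm, 1300.
Every other selection either busts 44 cm or fails to beat 1300.

1300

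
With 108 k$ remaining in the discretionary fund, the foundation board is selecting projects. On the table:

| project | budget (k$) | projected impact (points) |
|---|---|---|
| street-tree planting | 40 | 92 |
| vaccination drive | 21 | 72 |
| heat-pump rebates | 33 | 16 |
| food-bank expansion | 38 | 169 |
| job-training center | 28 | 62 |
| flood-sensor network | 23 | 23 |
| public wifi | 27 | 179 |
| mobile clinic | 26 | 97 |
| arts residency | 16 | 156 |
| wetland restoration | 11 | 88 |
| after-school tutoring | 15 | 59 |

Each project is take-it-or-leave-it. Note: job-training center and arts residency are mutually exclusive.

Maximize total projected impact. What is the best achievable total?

651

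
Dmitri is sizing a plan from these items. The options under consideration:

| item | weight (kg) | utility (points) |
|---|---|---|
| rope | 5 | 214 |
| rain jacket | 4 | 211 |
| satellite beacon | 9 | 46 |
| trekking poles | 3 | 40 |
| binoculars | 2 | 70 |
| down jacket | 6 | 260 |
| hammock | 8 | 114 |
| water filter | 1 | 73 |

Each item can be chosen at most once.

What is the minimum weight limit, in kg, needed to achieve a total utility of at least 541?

Need the lightest bundle worth ≥ 541.
Taking rain jacket + down jacket + water filter gives 544 (≥ 541) for 11 kg.
Any bundle with less than 11 kg falls short of 541.

11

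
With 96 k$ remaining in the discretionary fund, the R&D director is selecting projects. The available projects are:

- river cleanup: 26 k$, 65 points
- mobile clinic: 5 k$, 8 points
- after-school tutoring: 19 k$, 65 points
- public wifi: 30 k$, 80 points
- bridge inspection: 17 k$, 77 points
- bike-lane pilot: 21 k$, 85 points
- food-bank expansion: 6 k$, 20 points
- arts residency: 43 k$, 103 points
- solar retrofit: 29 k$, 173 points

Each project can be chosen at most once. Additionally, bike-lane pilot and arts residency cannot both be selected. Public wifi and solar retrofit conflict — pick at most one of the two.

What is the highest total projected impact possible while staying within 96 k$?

420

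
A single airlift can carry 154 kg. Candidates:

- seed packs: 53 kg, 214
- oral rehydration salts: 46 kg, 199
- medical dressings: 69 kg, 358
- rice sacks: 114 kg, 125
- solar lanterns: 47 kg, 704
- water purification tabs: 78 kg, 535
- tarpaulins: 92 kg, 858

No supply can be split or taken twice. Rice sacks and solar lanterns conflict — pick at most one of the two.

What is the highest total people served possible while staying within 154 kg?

Best packing: solar lanterns + tarpaulins — 139 kg, 1562 total.
Nothing else feasible within 154 kg beats 1562.

1562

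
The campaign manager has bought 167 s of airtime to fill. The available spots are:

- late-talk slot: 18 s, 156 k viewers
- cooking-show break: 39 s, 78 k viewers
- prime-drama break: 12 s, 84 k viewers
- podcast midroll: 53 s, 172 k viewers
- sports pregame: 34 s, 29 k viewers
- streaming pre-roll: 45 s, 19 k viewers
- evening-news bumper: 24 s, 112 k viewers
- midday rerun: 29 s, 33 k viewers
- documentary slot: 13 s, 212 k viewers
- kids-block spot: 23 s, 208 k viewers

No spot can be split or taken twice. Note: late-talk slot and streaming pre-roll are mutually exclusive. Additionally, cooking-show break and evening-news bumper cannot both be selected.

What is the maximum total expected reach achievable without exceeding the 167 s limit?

By expected reach per s: documentary slot 16.31, kids-block spot 9.04, late-talk slot 8.67, prime-drama break 7.00 lead.
The ratio ordering already packs tightly: late-talk slot + prime-drama break + podcast midroll + evening-news bumper + documentary slot + kids-block spot, 143 s, 944.

944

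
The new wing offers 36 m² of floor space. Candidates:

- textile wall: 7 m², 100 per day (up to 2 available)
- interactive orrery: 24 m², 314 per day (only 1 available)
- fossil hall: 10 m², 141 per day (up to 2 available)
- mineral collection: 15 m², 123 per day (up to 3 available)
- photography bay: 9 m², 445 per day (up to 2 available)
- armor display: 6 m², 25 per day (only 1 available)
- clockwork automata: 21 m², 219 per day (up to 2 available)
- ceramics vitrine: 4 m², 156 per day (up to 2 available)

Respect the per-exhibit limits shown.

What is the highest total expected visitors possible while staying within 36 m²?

1343

A density-first pass picks textile wall + 2×photography bay + 2×ceramics vitrine — 1302 at 33 m².
Replace textile wall with fossil hall: the trade gains 41 net, giving 1343 at 36 m².
Nothing else within 36 m² beats 1343.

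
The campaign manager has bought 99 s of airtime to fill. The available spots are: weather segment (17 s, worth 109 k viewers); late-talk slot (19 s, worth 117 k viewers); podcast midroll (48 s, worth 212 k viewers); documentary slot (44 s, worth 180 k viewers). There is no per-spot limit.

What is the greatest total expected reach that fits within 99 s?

Filling by ratio: 5×weather segment for 545, with 14 s left unused.
Dropping 5×weather segment frees 85 s; slotting in 5×late-talk slot (95 s) lifts the total to 585 at 95 s.
The spare 4 s is too small for any remaining spot, and no exchange beats 585.

585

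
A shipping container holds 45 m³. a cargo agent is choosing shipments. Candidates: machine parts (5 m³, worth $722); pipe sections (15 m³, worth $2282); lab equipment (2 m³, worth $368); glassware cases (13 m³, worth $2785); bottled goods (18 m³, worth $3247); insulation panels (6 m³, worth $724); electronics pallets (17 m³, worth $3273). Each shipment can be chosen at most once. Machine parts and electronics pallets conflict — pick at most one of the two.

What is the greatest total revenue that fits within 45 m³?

8340

By revenue per m³: glassware cases 214.23, electronics pallets 192.53, lab equipment 184.00, bottled goods 180.39 lead.
Pipe sections + glassware cases + electronics pallets uses 45 of the 45 m³ and totals 8340.
That's the maximum — no feasible swap from here does better than 8340.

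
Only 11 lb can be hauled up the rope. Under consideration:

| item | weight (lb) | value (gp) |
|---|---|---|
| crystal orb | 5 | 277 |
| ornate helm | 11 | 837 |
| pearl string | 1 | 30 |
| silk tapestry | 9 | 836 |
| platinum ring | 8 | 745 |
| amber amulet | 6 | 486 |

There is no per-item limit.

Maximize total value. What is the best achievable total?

896

By value per lb: platinum ring 93.12, silk tapestry 92.89, amber amulet 81.00 lead.
Greedy by ratio would take 3×pearl string + platinum ring: 11 lb used, total 835.
The 9 lb tied up in pearl string and platinum ring is better spent on silk tapestry — total rises to 896 (11 lb).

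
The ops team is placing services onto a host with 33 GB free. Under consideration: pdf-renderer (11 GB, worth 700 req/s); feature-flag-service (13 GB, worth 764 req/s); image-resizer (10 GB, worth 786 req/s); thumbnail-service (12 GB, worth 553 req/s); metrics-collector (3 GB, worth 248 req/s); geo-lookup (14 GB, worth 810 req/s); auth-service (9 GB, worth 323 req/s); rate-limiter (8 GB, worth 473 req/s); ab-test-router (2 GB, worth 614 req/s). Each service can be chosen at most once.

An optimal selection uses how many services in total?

4

Optimal total is 2637.
feature-flag-service + image-resizer + rate-limiter + ab-test-router hits 2637 at 33 GB.
Any selection reaching 2637 contains exactly 4 services.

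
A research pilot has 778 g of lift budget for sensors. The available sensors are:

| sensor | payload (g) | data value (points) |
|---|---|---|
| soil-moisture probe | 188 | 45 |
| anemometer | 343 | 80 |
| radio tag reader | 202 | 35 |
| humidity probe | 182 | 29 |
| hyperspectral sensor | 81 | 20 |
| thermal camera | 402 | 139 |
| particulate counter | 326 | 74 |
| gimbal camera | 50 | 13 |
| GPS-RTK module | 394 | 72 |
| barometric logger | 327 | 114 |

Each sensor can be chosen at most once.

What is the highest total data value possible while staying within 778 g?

253

Best packing: thermal camera + barometric logger — 729 g, 253 total.
No other feasible combination exceeds 253.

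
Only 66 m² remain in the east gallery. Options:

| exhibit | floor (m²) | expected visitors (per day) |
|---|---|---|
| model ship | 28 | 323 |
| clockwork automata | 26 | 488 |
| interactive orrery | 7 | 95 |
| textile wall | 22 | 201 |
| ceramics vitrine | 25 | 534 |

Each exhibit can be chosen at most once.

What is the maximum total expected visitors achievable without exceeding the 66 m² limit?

1117

Ranking by ratio (expected visitors/m²): ceramics vitrine 21.36, clockwork automata 18.77, interactive orrery 13.57.
The ratio ordering already packs tightly: clockwork automata + interactive orrery + ceramics vitrine, 58 m², 1117.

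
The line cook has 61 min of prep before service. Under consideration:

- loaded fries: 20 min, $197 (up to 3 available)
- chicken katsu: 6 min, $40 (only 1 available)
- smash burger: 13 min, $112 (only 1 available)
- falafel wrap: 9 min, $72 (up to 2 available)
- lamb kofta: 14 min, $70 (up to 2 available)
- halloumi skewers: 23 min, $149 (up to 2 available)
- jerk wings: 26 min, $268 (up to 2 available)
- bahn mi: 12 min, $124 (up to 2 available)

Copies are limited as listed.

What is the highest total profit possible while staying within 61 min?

608

Filling by ratio: falafel wrap + jerk wings + 2×bahn mi for 588, with 2 min left unused.
Dropping 2×bahn mi frees 24 min; slotting in jerk wings (26 min) lifts the total to 608 at 61 min.
Nothing else within 61 min beats 608.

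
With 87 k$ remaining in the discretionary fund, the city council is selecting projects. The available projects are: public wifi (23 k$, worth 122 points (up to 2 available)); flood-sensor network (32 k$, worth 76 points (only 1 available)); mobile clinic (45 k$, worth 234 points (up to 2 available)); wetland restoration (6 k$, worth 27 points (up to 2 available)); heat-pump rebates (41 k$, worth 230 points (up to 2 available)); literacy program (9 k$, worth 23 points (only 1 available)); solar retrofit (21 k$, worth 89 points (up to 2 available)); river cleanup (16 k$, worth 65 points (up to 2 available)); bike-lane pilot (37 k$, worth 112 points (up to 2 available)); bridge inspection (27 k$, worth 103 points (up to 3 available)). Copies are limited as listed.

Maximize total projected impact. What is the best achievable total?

474

Taking the top-ratio projects first gives 2×heat-pump rebates for 460 (82 k$).
The 41 k$ tied up in heat-pump rebates is better spent on 2×public wifi — total rises to 474 (87 k$).
No other feasible combination exceeds 474.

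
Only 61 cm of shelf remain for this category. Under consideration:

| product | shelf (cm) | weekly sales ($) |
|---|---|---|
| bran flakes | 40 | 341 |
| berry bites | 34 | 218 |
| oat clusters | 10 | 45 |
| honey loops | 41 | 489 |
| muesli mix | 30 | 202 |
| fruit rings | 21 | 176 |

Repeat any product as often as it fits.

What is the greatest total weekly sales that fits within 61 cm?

579

By weekly sales per cm: honey loops 11.93, bran flakes 8.53, fruit rings 8.38, muesli mix 6.73 lead.
2×oat clusters + honey loops uses 61 of the 61 cm and totals 579.
Every other selection either busts 61 cm or fails to beat 579.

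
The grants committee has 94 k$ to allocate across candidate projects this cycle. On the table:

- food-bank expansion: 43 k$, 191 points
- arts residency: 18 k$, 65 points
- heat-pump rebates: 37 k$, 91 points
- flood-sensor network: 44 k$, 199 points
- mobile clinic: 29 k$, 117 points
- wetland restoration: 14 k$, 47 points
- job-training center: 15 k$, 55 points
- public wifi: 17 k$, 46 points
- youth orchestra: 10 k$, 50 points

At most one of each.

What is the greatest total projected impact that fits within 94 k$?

390

Filling by ratio: flood-sensor network + mobile clinic + youth orchestra for 366, with 11 k$ left unused.
Replace mobile clinic and youth orchestra with food-bank expansion: the trade gains 24 net, giving 390 at 87 k$.
The spare 7 k$ is too small for any remaining project, and no exchange beats 390.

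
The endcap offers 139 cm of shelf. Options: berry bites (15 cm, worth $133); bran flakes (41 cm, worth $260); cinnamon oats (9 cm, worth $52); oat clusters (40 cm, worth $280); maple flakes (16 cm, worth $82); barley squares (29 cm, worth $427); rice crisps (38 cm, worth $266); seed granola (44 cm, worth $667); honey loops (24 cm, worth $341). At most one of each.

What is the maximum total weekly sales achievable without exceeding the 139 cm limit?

1715

Taking the top-ratio products first gives berry bites + cinnamon oats + maple flakes + barley squares + seed granola + honey loops for 1702 (137 cm).
Replace berry bites and cinnamon oats and maple flakes with oat clusters: the trade gains 13 net, giving 1715 at 137 cm.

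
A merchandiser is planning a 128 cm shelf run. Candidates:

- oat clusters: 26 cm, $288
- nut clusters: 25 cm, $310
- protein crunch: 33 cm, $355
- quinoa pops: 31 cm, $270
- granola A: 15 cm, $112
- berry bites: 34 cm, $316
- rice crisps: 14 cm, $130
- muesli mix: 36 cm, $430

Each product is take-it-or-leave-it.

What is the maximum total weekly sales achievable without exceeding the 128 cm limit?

Density check — nut clusters 12.40, muesli mix 11.94, oat clusters 11.08 are the best per cm.
Greedy by ratio would take oat clusters + nut clusters + protein crunch + muesli mix: 120 cm used, total 1383.
Dropping oat clusters frees 26 cm; slotting in berry bites (34 cm) lifts the total to 1411 at 128 cm.
The closest alternative, oat clusters + nut clusters + protein crunch + muesli mix, reaches only 1383.

1411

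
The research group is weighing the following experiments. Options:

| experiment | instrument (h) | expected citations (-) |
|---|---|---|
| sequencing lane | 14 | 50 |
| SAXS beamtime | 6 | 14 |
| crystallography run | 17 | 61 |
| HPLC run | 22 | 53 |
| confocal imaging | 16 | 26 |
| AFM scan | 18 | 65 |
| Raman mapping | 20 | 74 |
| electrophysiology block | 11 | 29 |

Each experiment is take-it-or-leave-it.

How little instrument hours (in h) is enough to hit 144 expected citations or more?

Look for the lowest-instrument combination reaching 144.
Taking SAXS beamtime + crystallography run + Raman mapping gives 149 (≥ 144) for 43 h.
Any bundle with less than 43 h falls short of 144.

43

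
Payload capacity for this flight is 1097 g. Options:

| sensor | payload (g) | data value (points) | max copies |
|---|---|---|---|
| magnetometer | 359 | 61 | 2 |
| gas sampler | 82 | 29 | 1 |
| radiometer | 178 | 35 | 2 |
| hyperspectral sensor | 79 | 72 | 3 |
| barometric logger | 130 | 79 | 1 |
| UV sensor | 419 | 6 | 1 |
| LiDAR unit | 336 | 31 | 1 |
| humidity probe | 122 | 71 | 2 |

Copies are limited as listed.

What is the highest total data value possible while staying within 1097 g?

536

By data value per g: hyperspectral sensor 0.91, barometric logger 0.61, humidity probe 0.58, gas sampler 0.35 lead.
Taking gas sampler + 2×radiometer + 3×hyperspectral sensor + barometric logger + 2×humidity probe: 1049 g used, 536 in data value.
Every other selection either busts 1097 g or exceeds an availability limit or fails to beat 536.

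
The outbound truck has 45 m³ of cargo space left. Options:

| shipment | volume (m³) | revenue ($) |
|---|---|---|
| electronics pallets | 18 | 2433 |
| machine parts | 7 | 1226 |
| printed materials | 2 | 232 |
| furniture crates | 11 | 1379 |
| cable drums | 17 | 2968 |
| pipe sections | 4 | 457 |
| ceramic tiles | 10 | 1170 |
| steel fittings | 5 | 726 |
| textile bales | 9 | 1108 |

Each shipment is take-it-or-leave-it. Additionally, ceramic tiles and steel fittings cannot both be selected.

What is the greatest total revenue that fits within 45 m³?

Density check — machine parts 175.14, cable drums 174.59, steel fittings 145.20 are the best per m³.
Greedy by ratio would take machine parts + printed materials + furniture crates + cable drums + steel fittings: 42 m³ used, total 6531.
Replace furniture crates and steel fittings with electronics pallets: the trade gains 328 net, giving 6859 at 44 m³.
The spare 1 m³ is too small for any remaining shipment, and no feasible exchange beats 6859.

6859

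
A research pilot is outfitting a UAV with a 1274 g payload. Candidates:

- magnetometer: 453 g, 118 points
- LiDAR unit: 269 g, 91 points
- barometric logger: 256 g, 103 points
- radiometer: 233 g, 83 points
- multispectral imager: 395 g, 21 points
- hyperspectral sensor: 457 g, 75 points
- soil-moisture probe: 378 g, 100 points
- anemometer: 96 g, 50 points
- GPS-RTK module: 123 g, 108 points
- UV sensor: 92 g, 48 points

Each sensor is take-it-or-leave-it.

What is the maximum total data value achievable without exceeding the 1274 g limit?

510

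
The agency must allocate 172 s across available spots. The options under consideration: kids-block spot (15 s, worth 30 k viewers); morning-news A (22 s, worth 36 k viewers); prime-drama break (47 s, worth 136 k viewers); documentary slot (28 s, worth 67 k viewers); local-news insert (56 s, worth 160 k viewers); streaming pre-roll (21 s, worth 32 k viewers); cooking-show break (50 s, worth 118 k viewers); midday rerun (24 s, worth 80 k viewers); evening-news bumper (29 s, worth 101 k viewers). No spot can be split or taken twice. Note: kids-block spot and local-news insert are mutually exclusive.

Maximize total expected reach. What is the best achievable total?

By expected reach per s: evening-news bumper 3.48, midday rerun 3.33, prime-drama break 2.89, local-news insert 2.86 lead.
Best packing: prime-drama break + local-news insert + midday rerun + evening-news bumper — 156 s, 477 total.
The closest alternative, morning-news A + prime-drama break + cooking-show break + midday rerun + evening-news bumper, reaches only 471.

477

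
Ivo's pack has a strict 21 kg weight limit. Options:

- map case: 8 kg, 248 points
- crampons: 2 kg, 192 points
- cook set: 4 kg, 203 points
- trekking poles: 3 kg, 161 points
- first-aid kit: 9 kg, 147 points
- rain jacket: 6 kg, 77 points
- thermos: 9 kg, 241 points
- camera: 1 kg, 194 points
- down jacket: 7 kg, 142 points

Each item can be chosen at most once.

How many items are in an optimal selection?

5

Best achievable utility is 998.
For example map case + crampons + cook set + trekking poles + camera achieves it, using 18 kg.
Every optimal selection uses 5 items.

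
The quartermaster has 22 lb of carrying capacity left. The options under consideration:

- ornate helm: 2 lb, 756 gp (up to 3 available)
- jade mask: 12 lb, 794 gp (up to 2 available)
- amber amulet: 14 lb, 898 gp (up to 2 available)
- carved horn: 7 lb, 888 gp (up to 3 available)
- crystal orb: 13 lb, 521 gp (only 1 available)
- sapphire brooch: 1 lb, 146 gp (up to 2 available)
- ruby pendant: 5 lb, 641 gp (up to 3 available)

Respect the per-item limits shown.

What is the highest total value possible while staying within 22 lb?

4337

The ratio heuristic lands on 3×ornate helm + 2×sapphire brooch + 2×ruby pendant (3842) but leaves 4 lb idle.
The 1 lb tied up in sapphire brooch is better spent on ruby pendant — total rises to 4337 (22 lb).
Nothing else within 22 lb beats 4337.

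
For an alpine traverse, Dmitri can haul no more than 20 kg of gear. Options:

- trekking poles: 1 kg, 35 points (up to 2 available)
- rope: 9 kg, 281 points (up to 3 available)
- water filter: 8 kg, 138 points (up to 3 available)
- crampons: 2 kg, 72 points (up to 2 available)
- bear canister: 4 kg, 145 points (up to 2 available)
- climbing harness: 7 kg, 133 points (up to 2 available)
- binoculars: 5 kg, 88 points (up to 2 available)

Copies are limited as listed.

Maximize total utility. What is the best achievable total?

678

Density check — bear canister 36.25, crampons 36.00, trekking poles 35.00, rope 31.22 are the best per kg.
The ratio heuristic lands on 2×trekking poles + 2×crampons + 2×bear canister + binoculars (592) but leaves 1 kg idle.
Dropping trekking poles and crampons and binoculars frees 8 kg; slotting in rope (9 kg) lifts the total to 678 at 20 kg.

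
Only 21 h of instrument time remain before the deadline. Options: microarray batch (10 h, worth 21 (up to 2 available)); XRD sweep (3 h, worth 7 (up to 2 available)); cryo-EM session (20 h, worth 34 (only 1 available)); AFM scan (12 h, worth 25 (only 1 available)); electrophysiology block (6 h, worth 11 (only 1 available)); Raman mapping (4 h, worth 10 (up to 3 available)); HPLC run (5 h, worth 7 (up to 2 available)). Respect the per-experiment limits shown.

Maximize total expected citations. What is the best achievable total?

Taking the top-ratio experiments first gives 2×XRD sweep + 3×Raman mapping for 44 (18 h).
Replace XRD sweep with electrophysiology block: the trade gains 4 net, giving 48 at 21 h.

48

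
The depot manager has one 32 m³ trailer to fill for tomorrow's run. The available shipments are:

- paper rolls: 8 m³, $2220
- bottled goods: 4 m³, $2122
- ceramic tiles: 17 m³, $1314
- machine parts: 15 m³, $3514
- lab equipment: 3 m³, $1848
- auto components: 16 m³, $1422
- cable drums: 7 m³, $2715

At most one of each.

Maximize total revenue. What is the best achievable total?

10199

Density check — lab equipment 616.00, bottled goods 530.50, cable drums 387.86, paper rolls 277.50 are the best per m³.
Taking the top-ratio shipments first gives paper rolls + bottled goods + lab equipment + cable drums for 8905 (22 m³).
The 8 m³ tied up in paper rolls is better spent on machine parts — total rises to 10199 (29 m³).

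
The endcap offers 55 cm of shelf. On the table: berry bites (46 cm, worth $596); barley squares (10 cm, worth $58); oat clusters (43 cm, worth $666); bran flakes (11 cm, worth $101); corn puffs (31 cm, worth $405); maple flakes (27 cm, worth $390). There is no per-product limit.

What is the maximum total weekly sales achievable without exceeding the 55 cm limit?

Ranking by ratio (weekly sales/cm): oat clusters 15.49, maple flakes 14.44, corn puffs 13.06, berry bites 12.96.
Filling by ratio: oat clusters + bran flakes for 767, with 1 cm left unused.
Dropping oat clusters and bran flakes frees 54 cm; slotting in 2×maple flakes (54 cm) lifts the total to 780 at 54 cm.
The spare 1 cm is too small for any remaining product, and no exchange beats 780.

780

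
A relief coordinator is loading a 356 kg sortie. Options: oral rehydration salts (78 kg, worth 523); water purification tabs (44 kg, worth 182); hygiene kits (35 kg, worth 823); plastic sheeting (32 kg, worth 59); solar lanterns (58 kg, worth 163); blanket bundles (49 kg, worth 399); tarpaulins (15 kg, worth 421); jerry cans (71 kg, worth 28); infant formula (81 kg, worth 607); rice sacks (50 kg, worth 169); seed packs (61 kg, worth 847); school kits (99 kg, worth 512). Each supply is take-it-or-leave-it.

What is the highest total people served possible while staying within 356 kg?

Taking oral rehydration salts + hygiene kits + plastic sheeting + blanket bundles + tarpaulins + infant formula + seed packs: 351 kg used, 3679 in people served.
No other feasible combination exceeds 3679.

3679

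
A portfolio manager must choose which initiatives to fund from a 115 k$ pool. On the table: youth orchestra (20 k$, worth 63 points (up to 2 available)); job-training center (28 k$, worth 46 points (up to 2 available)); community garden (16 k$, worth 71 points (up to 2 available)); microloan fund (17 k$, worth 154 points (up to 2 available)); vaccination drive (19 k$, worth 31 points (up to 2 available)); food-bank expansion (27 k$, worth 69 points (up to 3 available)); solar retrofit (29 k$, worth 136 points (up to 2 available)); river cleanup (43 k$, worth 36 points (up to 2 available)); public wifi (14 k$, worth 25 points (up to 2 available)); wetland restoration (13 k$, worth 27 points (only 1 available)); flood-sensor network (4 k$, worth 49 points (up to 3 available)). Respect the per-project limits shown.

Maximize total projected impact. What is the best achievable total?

733

By projected impact per k$: flood-sensor network 12.25, microloan fund 9.06, solar retrofit 4.69, community garden 4.44 lead.
Taking the top-ratio projects first gives 2×microloan fund + 2×solar retrofit + 3×flood-sensor network for 727 (104 k$).
Replace solar retrofit with 2×community garden: the trade gains 6 net, giving 733 at 107 k$.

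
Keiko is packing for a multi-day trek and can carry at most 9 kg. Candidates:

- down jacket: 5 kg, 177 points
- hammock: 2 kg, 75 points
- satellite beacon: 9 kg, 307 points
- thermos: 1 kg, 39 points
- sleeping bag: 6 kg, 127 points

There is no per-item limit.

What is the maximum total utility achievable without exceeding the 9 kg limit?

9×thermos uses 9 of the 9 kg and totals 351.

351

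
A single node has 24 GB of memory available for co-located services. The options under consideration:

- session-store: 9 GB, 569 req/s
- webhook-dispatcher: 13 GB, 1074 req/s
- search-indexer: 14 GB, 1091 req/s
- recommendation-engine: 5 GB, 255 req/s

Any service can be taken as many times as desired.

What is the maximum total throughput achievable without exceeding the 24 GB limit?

1660

Greedy by ratio would take session-store + webhook-dispatcher: 22 GB used, total 1643.
Dropping webhook-dispatcher frees 13 GB; slotting in search-indexer (14 GB) lifts the total to 1660 at 23 GB.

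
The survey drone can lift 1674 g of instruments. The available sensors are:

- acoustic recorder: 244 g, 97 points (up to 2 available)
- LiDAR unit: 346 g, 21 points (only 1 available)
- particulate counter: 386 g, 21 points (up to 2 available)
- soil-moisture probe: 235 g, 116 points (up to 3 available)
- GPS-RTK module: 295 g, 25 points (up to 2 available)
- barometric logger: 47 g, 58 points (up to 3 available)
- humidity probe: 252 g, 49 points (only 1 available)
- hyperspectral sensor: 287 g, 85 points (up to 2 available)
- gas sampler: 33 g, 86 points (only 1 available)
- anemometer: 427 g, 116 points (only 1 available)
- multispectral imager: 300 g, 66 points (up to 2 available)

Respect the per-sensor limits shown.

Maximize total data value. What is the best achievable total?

887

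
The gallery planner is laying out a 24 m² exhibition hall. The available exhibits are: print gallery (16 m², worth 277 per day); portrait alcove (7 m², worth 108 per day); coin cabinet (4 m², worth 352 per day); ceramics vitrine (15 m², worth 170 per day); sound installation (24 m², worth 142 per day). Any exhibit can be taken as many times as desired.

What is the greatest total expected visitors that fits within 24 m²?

2112

6×coin cabinet uses 24 of the 24 m² and totals 2112.
Every other selection either busts 24 m² or fails to beat 2112.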